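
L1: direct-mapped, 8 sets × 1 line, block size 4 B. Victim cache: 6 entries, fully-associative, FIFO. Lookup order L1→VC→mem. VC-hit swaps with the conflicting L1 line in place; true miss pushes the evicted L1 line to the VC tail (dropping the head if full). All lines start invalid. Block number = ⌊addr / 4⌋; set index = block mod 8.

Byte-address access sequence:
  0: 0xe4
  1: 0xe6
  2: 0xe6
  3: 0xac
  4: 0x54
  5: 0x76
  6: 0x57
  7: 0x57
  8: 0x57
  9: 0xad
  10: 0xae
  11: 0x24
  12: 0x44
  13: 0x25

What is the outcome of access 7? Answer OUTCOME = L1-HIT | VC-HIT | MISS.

OUTCOME = L1-HIT

#0 0xe4→b57/s1 MISS; vc=[]
#1 0xe6→b57/s1 L1-HIT; vc=[]
#2 0xe6→b57/s1 L1-HIT; vc=[]
#3 0xac→b43/s3 MISS; vc=[]
#4 0x54→b21/s5 MISS; vc=[]
#5 0x76→b29/s5 MISS; vc=[21]
#6 0x57→b21/s5 VC-HIT; vc=[29]
#7 0x57→b21/s5 L1-HIT; vc=[29]
#8 0x57→b21/s5 L1-HIT; vc=[29]
#9 0xad→b43/s3 L1-HIT; vc=[29]
#10 0xae→b43/s3 L1-HIT; vc=[29]
#11 0x24→b9/s1 MISS; vc=[29,57]
#12 0x44→b17/s1 MISS; vc=[29,57,9]
#13 0x25→b9/s1 VC-HIT; vc=[29,57,17]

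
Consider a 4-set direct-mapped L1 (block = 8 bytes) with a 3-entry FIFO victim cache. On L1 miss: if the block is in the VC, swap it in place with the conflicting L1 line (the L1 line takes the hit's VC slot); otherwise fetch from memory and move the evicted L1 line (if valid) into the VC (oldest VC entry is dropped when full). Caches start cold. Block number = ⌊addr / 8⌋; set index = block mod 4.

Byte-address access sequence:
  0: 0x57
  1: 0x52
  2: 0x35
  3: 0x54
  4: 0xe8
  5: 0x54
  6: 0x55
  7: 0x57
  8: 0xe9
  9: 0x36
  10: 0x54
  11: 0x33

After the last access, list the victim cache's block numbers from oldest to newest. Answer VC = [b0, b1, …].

#0 0x57→b10/s2 MISS; vc=[]
#1 0x52→b10/s2 L1-HIT; vc=[]
#2 0x35→b6/s2 MISS; vc=[10]
#3 0x54→b10/s2 VC-HIT; vc=[6]
#4 0xe8→b29/s1 MISS; vc=[6]
#5 0x54→b10/s2 L1-HIT; vc=[6]
#6 0x55→b10/s2 L1-HIT; vc=[6]
#7 0x57→b10/s2 L1-HIT; vc=[6]
#8 0xe9→b29/s1 L1-HIT; vc=[6]
#9 0x36→b6/s2 VC-HIT; vc=[10]
#10 0x54→b10/s2 VC-HIT; vc=[6]
#11 0x33→b6/s2 VC-HIT; vc=[10]

VC = [10]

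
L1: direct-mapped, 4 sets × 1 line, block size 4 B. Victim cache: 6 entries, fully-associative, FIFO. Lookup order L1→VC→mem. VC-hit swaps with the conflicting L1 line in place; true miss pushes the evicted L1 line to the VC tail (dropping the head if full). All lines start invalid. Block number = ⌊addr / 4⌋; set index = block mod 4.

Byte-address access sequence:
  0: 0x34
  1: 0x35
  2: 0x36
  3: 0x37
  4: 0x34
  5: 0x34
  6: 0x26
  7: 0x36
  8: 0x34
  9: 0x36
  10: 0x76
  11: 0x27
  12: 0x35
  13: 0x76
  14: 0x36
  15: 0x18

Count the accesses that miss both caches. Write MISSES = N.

0: 0x34 (blk 13, set 1) → MISS  vc=[]
1: 0x35 (blk 13, set 1) → L1-HIT  vc=[]
2: 0x36 (blk 13, set 1) → L1-HIT  vc=[]
3: 0x37 (blk 13, set 1) → L1-HIT  vc=[]
4: 0x34 (blk 13, set 1) → L1-HIT  vc=[]
5: 0x34 (blk 13, set 1) → L1-HIT  vc=[]
6: 0x26 (blk 9, set 1) → MISS  vc=[13]
7: 0x36 (blk 13, set 1) → VC-HIT  vc=[9]
8: 0x34 (blk 13, set 1) → L1-HIT  vc=[9]
9: 0x36 (blk 13, set 1) → L1-HIT  vc=[9]
10: 0x76 (blk 29, set 1) → MISS  vc=[9, 13]
11: 0x27 (blk 9, set 1) → VC-HIT  vc=[29, 13]
12: 0x35 (blk 13, set 1) → VC-HIT  vc=[29, 9]
13: 0x76 (blk 29, set 1) → VC-HIT  vc=[13, 9]
14: 0x36 (blk 13, set 1) → VC-HIT  vc=[29, 9]
15: 0x18 (blk 6, set 2) → MISS  vc=[29, 9]

MISSES = 4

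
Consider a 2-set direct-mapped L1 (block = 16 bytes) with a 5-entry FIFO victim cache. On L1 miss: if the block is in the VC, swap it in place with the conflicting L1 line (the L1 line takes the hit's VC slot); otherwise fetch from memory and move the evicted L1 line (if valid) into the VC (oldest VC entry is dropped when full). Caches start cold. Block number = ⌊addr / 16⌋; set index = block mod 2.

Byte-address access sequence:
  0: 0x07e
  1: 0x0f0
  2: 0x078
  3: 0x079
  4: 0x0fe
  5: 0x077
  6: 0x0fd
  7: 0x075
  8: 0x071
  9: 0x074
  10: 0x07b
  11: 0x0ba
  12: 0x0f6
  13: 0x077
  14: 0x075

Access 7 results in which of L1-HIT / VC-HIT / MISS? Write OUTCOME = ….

OUTCOME = VC-HIT

  [0] addr=0x7e blk=7 s=1: MISS | VC []
  [1] addr=0xf0 blk=15 s=1: MISS | VC [7]
  [2] addr=0x78 blk=7 s=1: VC-HIT | VC [15]
  [3] addr=0x79 blk=7 s=1: L1-HIT | VC [15]
  [4] addr=0xfe blk=15 s=1: VC-HIT | VC [7]
  [5] addr=0x77 blk=7 s=1: VC-HIT | VC [15]
  [6] addr=0xfd blk=15 s=1: VC-HIT | VC [7]
  [7] addr=0x75 blk=7 s=1: VC-HIT | VC [15]
  [8] addr=0x71 blk=7 s=1: L1-HIT | VC [15]
  [9] addr=0x74 blk=7 s=1: L1-HIT | VC [15]
  [10] addr=0x7b blk=7 s=1: L1-HIT | VC [15]
  [11] addr=0xba blk=11 s=1: MISS | VC [15, 7]
  [12] addr=0xf6 blk=15 s=1: VC-HIT | VC [11, 7]
  [13] addr=0x77 blk=7 s=1: VC-HIT | VC [11, 15]
  [14] addr=0x75 blk=7 s=1: L1-HIT | VC [11, 15]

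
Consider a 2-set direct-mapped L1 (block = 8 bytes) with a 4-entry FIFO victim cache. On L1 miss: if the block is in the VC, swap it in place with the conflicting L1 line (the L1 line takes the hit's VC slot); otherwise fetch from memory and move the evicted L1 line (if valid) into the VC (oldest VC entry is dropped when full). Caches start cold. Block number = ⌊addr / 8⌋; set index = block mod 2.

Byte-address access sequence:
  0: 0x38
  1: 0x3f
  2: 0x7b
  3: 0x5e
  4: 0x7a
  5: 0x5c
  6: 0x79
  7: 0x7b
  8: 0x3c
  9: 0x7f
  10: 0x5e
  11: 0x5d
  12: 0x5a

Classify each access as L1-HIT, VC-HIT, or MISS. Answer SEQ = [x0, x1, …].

SEQ = [MISS, L1-HIT, MISS, MISS, VC-HIT, VC-HIT, VC-HIT, L1-HIT, VC-HIT, VC-HIT, VC-HIT, L1-HIT, L1-HIT]

0: 0x38 (blk 7, set 1) → MISS  vc=[]
1: 0x3f (blk 7, set 1) → L1-HIT  vc=[]
2: 0x7b (blk 15, set 1) → MISS  vc=[7]
3: 0x5e (blk 11, set 1) → MISS  vc=[7, 15]
4: 0x7a (blk 15, set 1) → VC-HIT  vc=[7, 11]
5: 0x5c (blk 11, set 1) → VC-HIT  vc=[7, 15]
6: 0x79 (blk 15, set 1) → VC-HIT  vc=[7, 11]
7: 0x7b (blk 15, set 1) → L1-HIT  vc=[7, 11]
8: 0x3c (blk 7, set 1) → VC-HIT  vc=[15, 11]
9: 0x7f (blk 15, set 1) → VC-HIT  vc=[7, 11]
10: 0x5e (blk 11, set 1) → VC-HIT  vc=[7, 15]
11: 0x5d (blk 11, set 1) → L1-HIT  vc=[7, 15]
12: 0x5a (blk 11, set 1) → L1-HIT  vc=[7, 15]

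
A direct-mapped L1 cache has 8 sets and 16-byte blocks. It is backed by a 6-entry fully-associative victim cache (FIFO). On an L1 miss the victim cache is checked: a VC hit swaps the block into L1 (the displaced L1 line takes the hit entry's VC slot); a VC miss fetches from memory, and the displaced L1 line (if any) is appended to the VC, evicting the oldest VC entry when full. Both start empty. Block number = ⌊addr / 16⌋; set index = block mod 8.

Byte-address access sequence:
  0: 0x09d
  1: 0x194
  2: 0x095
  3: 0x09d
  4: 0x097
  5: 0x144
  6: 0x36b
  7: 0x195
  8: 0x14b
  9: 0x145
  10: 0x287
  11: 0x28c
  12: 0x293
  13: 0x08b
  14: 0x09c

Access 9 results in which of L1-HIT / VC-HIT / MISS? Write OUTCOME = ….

0: 0x9d (blk 9, set 1) → MISS  vc=[]
1: 0x194 (blk 25, set 1) → MISS  vc=[9]
2: 0x95 (blk 9, set 1) → VC-HIT  vc=[25]
3: 0x9d (blk 9, set 1) → L1-HIT  vc=[25]
4: 0x97 (blk 9, set 1) → L1-HIT  vc=[25]
5: 0x144 (blk 20, set 4) → MISS  vc=[25]
6: 0x36b (blk 54, set 6) → MISS  vc=[25]
7: 0x195 (blk 25, set 1) → VC-HIT  vc=[9]
8: 0x14b (blk 20, set 4) → L1-HIT  vc=[9]
9: 0x145 (blk 20, set 4) → L1-HIT  vc=[9]
10: 0x287 (blk 40, set 0) → MISS  vc=[9]
11: 0x28c (blk 40, set 0) → L1-HIT  vc=[9]
12: 0x293 (blk 41, set 1) → MISS  vc=[9, 25]
13: 0x8b (blk 8, set 0) → MISS  vc=[9, 25, 40]
14: 0x9c (blk 9, set 1) → VC-HIT  vc=[41, 25, 40]

OUTCOME = L1-HIT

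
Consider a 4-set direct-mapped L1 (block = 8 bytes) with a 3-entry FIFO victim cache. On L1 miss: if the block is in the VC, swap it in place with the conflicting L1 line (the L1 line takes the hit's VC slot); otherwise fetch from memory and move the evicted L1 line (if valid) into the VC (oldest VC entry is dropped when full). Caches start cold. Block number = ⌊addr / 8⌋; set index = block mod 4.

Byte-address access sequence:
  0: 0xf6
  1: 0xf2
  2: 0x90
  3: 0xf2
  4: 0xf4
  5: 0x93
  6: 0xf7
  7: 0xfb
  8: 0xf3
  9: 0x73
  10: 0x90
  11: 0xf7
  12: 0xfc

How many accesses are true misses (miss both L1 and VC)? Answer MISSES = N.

0: 0xf6 (blk 30, set 2) → MISS  vc=[]
1: 0xf2 (blk 30, set 2) → L1-HIT  vc=[]
2: 0x90 (blk 18, set 2) → MISS  vc=[30]
3: 0xf2 (blk 30, set 2) → VC-HIT  vc=[18]
4: 0xf4 (blk 30, set 2) → L1-HIT  vc=[18]
5: 0x93 (blk 18, set 2) → VC-HIT  vc=[30]
6: 0xf7 (blk 30, set 2) → VC-HIT  vc=[18]
7: 0xfb (blk 31, set 3) → MISS  vc=[18]
8: 0xf3 (blk 30, set 2) → L1-HIT  vc=[18]
9: 0x73 (blk 14, set 2) → MISS  vc=[18, 30]
10: 0x90 (blk 18, set 2) → VC-HIT  vc=[14, 30]
11: 0xf7 (blk 30, set 2) → VC-HIT  vc=[14, 18]
12: 0xfc (blk 31, set 3) → L1-HIT  vc=[14, 18]

MISSES = 4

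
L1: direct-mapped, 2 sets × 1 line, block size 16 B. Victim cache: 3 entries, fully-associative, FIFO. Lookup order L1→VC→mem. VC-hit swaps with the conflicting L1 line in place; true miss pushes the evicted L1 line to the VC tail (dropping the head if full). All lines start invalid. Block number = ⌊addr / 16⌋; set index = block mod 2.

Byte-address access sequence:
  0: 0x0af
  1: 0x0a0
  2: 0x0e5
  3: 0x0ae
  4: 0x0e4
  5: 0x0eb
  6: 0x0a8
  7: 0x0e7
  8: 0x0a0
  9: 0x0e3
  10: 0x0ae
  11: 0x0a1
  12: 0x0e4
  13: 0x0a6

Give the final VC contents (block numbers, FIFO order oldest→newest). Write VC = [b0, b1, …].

  [0] addr=0xaf blk=10 s=0: MISS | VC []
  [1] addr=0xa0 blk=10 s=0: L1-HIT | VC []
  [2] addr=0xe5 blk=14 s=0: MISS | VC [10]
  [3] addr=0xae blk=10 s=0: VC-HIT | VC [14]
  [4] addr=0xe4 blk=14 s=0: VC-HIT | VC [10]
  [5] addr=0xeb blk=14 s=0: L1-HIT | VC [10]
  [6] addr=0xa8 blk=10 s=0: VC-HIT | VC [14]
  [7] addr=0xe7 blk=14 s=0: VC-HIT | VC [10]
  [8] addr=0xa0 blk=10 s=0: VC-HIT | VC [14]
  [9] addr=0xe3 blk=14 s=0: VC-HIT | VC [10]
  [10] addr=0xae blk=10 s=0: VC-HIT | VC [14]
  [11] addr=0xa1 blk=10 s=0: L1-HIT | VC [14]
  [12] addr=0xe4 blk=14 s=0: VC-HIT | VC [10]
  [13] addr=0xa6 blk=10 s=0: VC-HIT | VC [14]

VC = [14]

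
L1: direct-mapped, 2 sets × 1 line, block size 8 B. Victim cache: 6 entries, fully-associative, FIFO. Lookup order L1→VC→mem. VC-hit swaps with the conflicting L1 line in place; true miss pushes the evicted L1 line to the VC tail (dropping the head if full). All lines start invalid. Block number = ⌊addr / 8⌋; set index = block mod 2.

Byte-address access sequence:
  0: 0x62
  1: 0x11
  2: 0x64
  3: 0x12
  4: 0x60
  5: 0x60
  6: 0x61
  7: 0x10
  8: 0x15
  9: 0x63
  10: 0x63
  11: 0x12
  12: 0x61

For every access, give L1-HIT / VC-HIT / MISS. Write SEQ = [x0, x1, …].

  [0] addr=0x62 blk=12 s=0: MISS | VC []
  [1] addr=0x11 blk=2 s=0: MISS | VC [12]
  [2] addr=0x64 blk=12 s=0: VC-HIT | VC [2]
  [3] addr=0x12 blk=2 s=0: VC-HIT | VC [12]
  [4] addr=0x60 blk=12 s=0: VC-HIT | VC [2]
  [5] addr=0x60 blk=12 s=0: L1-HIT | VC [2]
  [6] addr=0x61 blk=12 s=0: L1-HIT | VC [2]
  [7] addr=0x10 blk=2 s=0: VC-HIT | VC [12]
  [8] addr=0x15 blk=2 s=0: L1-HIT | VC [12]
  [9] addr=0x63 blk=12 s=0: VC-HIT | VC [2]
  [10] addr=0x63 blk=12 s=0: L1-HIT | VC [2]
  [11] addr=0x12 blk=2 s=0: VC-HIT | VC [12]
  [12] addr=0x61 blk=12 s=0: VC-HIT | VC [2]

SEQ = [MISS, MISS, VC-HIT, VC-HIT, VC-HIT, L1-HIT, L1-HIT, VC-HIT, L1-HIT, VC-HIT, L1-HIT, VC-HIT, VC-HIT]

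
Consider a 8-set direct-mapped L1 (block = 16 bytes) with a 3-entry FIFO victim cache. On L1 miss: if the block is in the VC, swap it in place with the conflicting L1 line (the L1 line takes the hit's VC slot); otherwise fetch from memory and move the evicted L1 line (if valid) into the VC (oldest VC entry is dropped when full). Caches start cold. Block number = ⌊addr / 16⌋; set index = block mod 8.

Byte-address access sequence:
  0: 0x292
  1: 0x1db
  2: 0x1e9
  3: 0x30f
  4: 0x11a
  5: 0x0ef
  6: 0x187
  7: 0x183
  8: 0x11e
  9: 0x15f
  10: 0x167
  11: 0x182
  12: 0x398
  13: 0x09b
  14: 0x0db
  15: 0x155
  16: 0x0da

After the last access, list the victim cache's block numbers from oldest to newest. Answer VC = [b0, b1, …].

VC = [17, 57, 21]

0: 0x292 (blk 41, set 1) → MISS  vc=[]
1: 0x1db (blk 29, set 5) → MISS  vc=[]
2: 0x1e9 (blk 30, set 6) → MISS  vc=[]
3: 0x30f (blk 48, set 0) → MISS  vc=[]
4: 0x11a (blk 17, set 1) → MISS  vc=[41]
5: 0xef (blk 14, set 6) → MISS  vc=[41, 30]
6: 0x187 (blk 24, set 0) → MISS  vc=[41, 30, 48]
7: 0x183 (blk 24, set 0) → L1-HIT  vc=[41, 30, 48]
8: 0x11e (blk 17, set 1) → L1-HIT  vc=[41, 30, 48]
9: 0x15f (blk 21, set 5) → MISS  vc=[30, 48, 29]
10: 0x167 (blk 22, set 6) → MISS  vc=[48, 29, 14]
11: 0x182 (blk 24, set 0) → L1-HIT  vc=[48, 29, 14]
12: 0x398 (blk 57, set 1) → MISS  vc=[29, 14, 17]
13: 0x9b (blk 9, set 1) → MISS  vc=[14, 17, 57]
14: 0xdb (blk 13, set 5) → MISS  vc=[17, 57, 21]
15: 0x155 (blk 21, set 5) → VC-HIT  vc=[17, 57, 13]
16: 0xda (blk 13, set 5) → VC-HIT  vc=[17, 57, 21]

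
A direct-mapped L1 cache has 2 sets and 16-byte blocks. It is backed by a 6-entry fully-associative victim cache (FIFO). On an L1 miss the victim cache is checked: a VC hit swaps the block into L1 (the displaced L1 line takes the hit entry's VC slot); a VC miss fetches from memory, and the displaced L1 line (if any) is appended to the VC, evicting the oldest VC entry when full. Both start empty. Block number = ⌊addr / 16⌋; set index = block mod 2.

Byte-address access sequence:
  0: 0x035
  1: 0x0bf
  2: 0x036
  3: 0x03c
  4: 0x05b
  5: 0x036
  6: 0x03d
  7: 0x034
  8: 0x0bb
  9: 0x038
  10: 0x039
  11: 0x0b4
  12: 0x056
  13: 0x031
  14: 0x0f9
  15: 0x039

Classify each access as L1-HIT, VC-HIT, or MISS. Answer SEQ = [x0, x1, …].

  [0] addr=0x35 blk=3 s=1: MISS | VC []
  [1] addr=0xbf blk=11 s=1: MISS | VC [3]
  [2] addr=0x36 blk=3 s=1: VC-HIT | VC [11]
  [3] addr=0x3c blk=3 s=1: L1-HIT | VC [11]
  [4] addr=0x5b blk=5 s=1: MISS | VC [11, 3]
  [5] addr=0x36 blk=3 s=1: VC-HIT | VC [11, 5]
  [6] addr=0x3d blk=3 s=1: L1-HIT | VC [11, 5]
  [7] addr=0x34 blk=3 s=1: L1-HIT | VC [11, 5]
  [8] addr=0xbb blk=11 s=1: VC-HIT | VC [3, 5]
  [9] addr=0x38 blk=3 s=1: VC-HIT | VC [11, 5]
  [10] addr=0x39 blk=3 s=1: L1-HIT | VC [11, 5]
  [11] addr=0xb4 blk=11 s=1: VC-HIT | VC [3, 5]
  [12] addr=0x56 blk=5 s=1: VC-HIT | VC [3, 11]
  [13] addr=0x31 blk=3 s=1: VC-HIT | VC [5, 11]
  [14] addr=0xf9 blk=15 s=1: MISS | VC [5, 11, 3]
  [15] addr=0x39 blk=3 s=1: VC-HIT | VC [5, 11, 15]

SEQ = [MISS, MISS, VC-HIT, L1-HIT, MISS, VC-HIT, L1-HIT, L1-HIT, VC-HIT, VC-HIT, L1-HIT, VC-HIT, VC-HIT, VC-HIT, MISS, VC-HIT]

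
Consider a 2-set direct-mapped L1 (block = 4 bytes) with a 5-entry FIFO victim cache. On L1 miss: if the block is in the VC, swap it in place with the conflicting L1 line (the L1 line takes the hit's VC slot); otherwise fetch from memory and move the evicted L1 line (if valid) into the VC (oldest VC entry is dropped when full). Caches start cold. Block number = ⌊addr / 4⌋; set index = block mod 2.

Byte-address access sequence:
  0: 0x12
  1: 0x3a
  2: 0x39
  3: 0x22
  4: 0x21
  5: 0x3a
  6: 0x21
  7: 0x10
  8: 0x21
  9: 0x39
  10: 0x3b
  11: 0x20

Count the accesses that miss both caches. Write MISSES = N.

MISSES = 3

#0 0x12→b4/s0 MISS; vc=[]
#1 0x3a→b14/s0 MISS; vc=[4]
#2 0x39→b14/s0 L1-HIT; vc=[4]
#3 0x22→b8/s0 MISS; vc=[4,14]
#4 0x21→b8/s0 L1-HIT; vc=[4,14]
#5 0x3a→b14/s0 VC-HIT; vc=[4,8]
#6 0x21→b8/s0 VC-HIT; vc=[4,14]
#7 0x10→b4/s0 VC-HIT; vc=[8,14]
#8 0x21→b8/s0 VC-HIT; vc=[4,14]
#9 0x39→b14/s0 VC-HIT; vc=[4,8]
#10 0x3b→b14/s0 L1-HIT; vc=[4,8]
#11 0x20→b8/s0 VC-HIT; vc=[4,14]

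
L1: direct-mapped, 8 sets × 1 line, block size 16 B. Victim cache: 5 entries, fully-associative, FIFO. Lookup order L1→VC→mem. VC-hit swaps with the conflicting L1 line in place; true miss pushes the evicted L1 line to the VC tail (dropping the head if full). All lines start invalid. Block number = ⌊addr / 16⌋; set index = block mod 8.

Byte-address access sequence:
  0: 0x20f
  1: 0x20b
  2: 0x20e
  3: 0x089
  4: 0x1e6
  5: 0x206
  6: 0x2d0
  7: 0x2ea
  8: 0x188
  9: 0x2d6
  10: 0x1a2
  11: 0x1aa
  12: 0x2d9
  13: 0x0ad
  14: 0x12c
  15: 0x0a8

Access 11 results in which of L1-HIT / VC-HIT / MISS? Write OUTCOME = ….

#0 0x20f→b32/s0 MISS; vc=[]
#1 0x20b→b32/s0 L1-HIT; vc=[]
#2 0x20e→b32/s0 L1-HIT; vc=[]
#3 0x89→b8/s0 MISS; vc=[32]
#4 0x1e6→b30/s6 MISS; vc=[32]
#5 0x206→b32/s0 VC-HIT; vc=[8]
#6 0x2d0→b45/s5 MISS; vc=[8]
#7 0x2ea→b46/s6 MISS; vc=[8,30]
#8 0x188→b24/s0 MISS; vc=[8,30,32]
#9 0x2d6→b45/s5 L1-HIT; vc=[8,30,32]
#10 0x1a2→b26/s2 MISS; vc=[8,30,32]
#11 0x1aa→b26/s2 L1-HIT; vc=[8,30,32]
#12 0x2d9→b45/s5 L1-HIT; vc=[8,30,32]
#13 0xad→b10/s2 MISS; vc=[8,30,32,26]
#14 0x12c→b18/s2 MISS; vc=[8,30,32,26,10]
#15 0xa8→b10/s2 VC-HIT; vc=[8,30,32,26,18]

OUTCOME = L1-HIT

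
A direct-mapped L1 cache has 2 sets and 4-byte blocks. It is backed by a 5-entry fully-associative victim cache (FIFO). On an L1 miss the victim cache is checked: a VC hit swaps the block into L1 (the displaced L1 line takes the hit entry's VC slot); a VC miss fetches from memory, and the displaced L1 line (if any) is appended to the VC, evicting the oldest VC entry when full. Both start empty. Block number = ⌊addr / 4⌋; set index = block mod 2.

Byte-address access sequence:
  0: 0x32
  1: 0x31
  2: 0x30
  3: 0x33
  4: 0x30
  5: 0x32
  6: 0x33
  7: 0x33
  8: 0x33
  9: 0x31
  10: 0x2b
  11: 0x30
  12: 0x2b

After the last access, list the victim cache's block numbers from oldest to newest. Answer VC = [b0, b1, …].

VC = [12]

#0 0x32→b12/s0 MISS; vc=[]
#1 0x31→b12/s0 L1-HIT; vc=[]
#2 0x30→b12/s0 L1-HIT; vc=[]
#3 0x33→b12/s0 L1-HIT; vc=[]
#4 0x30→b12/s0 L1-HIT; vc=[]
#5 0x32→b12/s0 L1-HIT; vc=[]
#6 0x33→b12/s0 L1-HIT; vc=[]
#7 0x33→b12/s0 L1-HIT; vc=[]
#8 0x33→b12/s0 L1-HIT; vc=[]
#9 0x31→b12/s0 L1-HIT; vc=[]
#10 0x2b→b10/s0 MISS; vc=[12]
#11 0x30→b12/s0 VC-HIT; vc=[10]
#12 0x2b→b10/s0 VC-HIT; vc=[12]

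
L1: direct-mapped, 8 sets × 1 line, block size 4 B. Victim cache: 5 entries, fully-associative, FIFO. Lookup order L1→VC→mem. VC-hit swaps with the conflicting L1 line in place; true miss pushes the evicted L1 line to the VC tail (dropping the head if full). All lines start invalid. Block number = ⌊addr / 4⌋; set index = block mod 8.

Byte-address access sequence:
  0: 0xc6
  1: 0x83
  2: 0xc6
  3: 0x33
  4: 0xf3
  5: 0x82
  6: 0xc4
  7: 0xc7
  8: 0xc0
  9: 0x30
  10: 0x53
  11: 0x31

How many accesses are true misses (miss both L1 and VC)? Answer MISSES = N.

MISSES = 6

  [0] addr=0xc6 blk=49 s=1: MISS | VC []
  [1] addr=0x83 blk=32 s=0: MISS | VC []
  [2] addr=0xc6 blk=49 s=1: L1-HIT | VC []
  [3] addr=0x33 blk=12 s=4: MISS | VC []
  [4] addr=0xf3 blk=60 s=4: MISS | VC [12]
  [5] addr=0x82 blk=32 s=0: L1-HIT | VC [12]
  [6] addr=0xc4 blk=49 s=1: L1-HIT | VC [12]
  [7] addr=0xc7 blk=49 s=1: L1-HIT | VC [12]
  [8] addr=0xc0 blk=48 s=0: MISS | VC [12, 32]
  [9] addr=0x30 blk=12 s=4: VC-HIT | VC [60, 32]
  [10] addr=0x53 blk=20 s=4: MISS | VC [60, 32, 12]
  [11] addr=0x31 blk=12 s=4: VC-HIT | VC [60, 32, 20]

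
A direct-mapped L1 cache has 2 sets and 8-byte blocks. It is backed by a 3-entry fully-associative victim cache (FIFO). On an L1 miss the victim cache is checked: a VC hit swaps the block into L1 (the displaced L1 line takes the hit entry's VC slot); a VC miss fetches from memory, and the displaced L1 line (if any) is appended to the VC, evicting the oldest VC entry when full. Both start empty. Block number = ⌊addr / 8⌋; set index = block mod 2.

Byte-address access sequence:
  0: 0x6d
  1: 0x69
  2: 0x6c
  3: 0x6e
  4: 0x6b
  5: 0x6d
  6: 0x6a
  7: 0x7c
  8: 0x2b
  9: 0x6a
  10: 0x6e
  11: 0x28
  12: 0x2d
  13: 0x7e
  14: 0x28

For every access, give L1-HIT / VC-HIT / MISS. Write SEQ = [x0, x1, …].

SEQ = [MISS, L1-HIT, L1-HIT, L1-HIT, L1-HIT, L1-HIT, L1-HIT, MISS, MISS, VC-HIT, L1-HIT, VC-HIT, L1-HIT, VC-HIT, VC-HIT]

#0 0x6d→b13/s1 MISS; vc=[]
#1 0x69→b13/s1 L1-HIT; vc=[]
#2 0x6c→b13/s1 L1-HIT; vc=[]
#3 0x6e→b13/s1 L1-HIT; vc=[]
#4 0x6b→b13/s1 L1-HIT; vc=[]
#5 0x6d→b13/s1 L1-HIT; vc=[]
#6 0x6a→b13/s1 L1-HIT; vc=[]
#7 0x7c→b15/s1 MISS; vc=[13]
#8 0x2b→b5/s1 MISS; vc=[13,15]
#9 0x6a→b13/s1 VC-HIT; vc=[5,15]
#10 0x6e→b13/s1 L1-HIT; vc=[5,15]
#11 0x28→b5/s1 VC-HIT; vc=[13,15]
#12 0x2d→b5/s1 L1-HIT; vc=[13,15]
#13 0x7e→b15/s1 VC-HIT; vc=[13,5]
#14 0x28→b5/s1 VC-HIT; vc=[13,15]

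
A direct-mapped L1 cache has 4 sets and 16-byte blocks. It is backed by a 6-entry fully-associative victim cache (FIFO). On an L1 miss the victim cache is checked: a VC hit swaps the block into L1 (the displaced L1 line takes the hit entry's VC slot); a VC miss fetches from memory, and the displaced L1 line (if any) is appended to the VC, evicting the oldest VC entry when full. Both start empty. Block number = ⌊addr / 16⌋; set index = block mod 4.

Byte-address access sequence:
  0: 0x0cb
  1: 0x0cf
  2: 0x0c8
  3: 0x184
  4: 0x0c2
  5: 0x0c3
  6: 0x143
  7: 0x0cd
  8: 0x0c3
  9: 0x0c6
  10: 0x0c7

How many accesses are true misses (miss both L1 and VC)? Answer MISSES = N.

MISSES = 3

#0 0xcb→b12/s0 MISS; vc=[]
#1 0xcf→b12/s0 L1-HIT; vc=[]
#2 0xc8→b12/s0 L1-HIT; vc=[]
#3 0x184→b24/s0 MISS; vc=[12]
#4 0xc2→b12/s0 VC-HIT; vc=[24]
#5 0xc3→b12/s0 L1-HIT; vc=[24]
#6 0x143→b20/s0 MISS; vc=[24,12]
#7 0xcd→b12/s0 VC-HIT; vc=[24,20]
#8 0xc3→b12/s0 L1-HIT; vc=[24,20]
#9 0xc6→b12/s0 L1-HIT; vc=[24,20]
#10 0xc7→b12/s0 L1-HIT; vc=[24,20]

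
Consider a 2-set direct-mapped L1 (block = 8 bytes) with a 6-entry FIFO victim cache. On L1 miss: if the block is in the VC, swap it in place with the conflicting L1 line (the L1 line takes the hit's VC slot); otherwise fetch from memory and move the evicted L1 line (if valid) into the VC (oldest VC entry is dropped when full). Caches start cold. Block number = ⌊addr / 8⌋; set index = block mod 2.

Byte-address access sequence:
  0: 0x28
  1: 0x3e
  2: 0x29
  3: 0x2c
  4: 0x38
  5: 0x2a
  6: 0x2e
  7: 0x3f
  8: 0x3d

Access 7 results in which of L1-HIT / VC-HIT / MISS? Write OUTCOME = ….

  [0] addr=0x28 blk=5 s=1: MISS | VC []
  [1] addr=0x3e blk=7 s=1: MISS | VC [5]
  [2] addr=0x29 blk=5 s=1: VC-HIT | VC [7]
  [3] addr=0x2c blk=5 s=1: L1-HIT | VC [7]
  [4] addr=0x38 blk=7 s=1: VC-HIT | VC [5]
  [5] addr=0x2a blk=5 s=1: VC-HIT | VC [7]
  [6] addr=0x2e blk=5 s=1: L1-HIT | VC [7]
  [7] addr=0x3f blk=7 s=1: VC-HIT | VC [5]
  [8] addr=0x3d blk=7 s=1: L1-HIT | VC [5]

OUTCOME = VC-HIT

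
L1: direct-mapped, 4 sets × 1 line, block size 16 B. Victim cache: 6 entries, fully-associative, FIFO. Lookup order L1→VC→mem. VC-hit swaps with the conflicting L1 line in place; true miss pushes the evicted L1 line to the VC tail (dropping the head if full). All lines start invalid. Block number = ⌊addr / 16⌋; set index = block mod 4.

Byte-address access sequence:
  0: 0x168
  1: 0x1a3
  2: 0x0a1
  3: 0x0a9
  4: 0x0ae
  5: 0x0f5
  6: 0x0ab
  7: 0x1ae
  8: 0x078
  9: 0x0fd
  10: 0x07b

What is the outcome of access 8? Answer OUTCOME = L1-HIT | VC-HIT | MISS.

  [0] addr=0x168 blk=22 s=2: MISS | VC []
  [1] addr=0x1a3 blk=26 s=2: MISS | VC [22]
  [2] addr=0xa1 blk=10 s=2: MISS | VC [22, 26]
  [3] addr=0xa9 blk=10 s=2: L1-HIT | VC [22, 26]
  [4] addr=0xae blk=10 s=2: L1-HIT | VC [22, 26]
  [5] addr=0xf5 blk=15 s=3: MISS | VC [22, 26]
  [6] addr=0xab blk=10 s=2: L1-HIT | VC [22, 26]
  [7] addr=0x1ae blk=26 s=2: VC-HIT | VC [22, 10]
  [8] addr=0x78 blk=7 s=3: MISS | VC [22, 10, 15]
  [9] addr=0xfd blk=15 s=3: VC-HIT | VC [22, 10, 7]
  [10] addr=0x7b blk=7 s=3: VC-HIT | VC [22, 10, 15]

OUTCOME = MISS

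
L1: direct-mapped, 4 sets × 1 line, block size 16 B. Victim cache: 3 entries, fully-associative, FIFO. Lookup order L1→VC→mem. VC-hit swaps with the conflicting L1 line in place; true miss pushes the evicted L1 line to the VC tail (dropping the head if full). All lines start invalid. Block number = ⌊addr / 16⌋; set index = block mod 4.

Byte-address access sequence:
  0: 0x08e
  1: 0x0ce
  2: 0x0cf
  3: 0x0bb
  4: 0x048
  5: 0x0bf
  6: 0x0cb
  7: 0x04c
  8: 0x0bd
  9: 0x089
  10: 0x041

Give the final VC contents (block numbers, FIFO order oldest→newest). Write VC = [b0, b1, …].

VC = [8, 12]

#0 0x8e→b8/s0 MISS; vc=[]
#1 0xce→b12/s0 MISS; vc=[8]
#2 0xcf→b12/s0 L1-HIT; vc=[8]
#3 0xbb→b11/s3 MISS; vc=[8]
#4 0x48→b4/s0 MISS; vc=[8,12]
#5 0xbf→b11/s3 L1-HIT; vc=[8,12]
#6 0xcb→b12/s0 VC-HIT; vc=[8,4]
#7 0x4c→b4/s0 VC-HIT; vc=[8,12]
#8 0xbd→b11/s3 L1-HIT; vc=[8,12]
#9 0x89→b8/s0 VC-HIT; vc=[4,12]
#10 0x41→b4/s0 VC-HIT; vc=[8,12]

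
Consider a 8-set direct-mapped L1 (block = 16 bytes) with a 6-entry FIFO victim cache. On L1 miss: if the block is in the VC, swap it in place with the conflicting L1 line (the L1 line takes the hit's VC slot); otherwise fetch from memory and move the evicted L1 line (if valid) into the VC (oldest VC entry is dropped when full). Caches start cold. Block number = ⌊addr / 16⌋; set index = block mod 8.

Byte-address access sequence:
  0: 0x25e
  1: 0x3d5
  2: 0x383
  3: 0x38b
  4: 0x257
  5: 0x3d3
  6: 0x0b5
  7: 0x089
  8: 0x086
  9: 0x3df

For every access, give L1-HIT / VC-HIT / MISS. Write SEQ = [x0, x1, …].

SEQ = [MISS, MISS, MISS, L1-HIT, VC-HIT, VC-HIT, MISS, MISS, L1-HIT, L1-HIT]

  [0] addr=0x25e blk=37 s=5: MISS | VC []
  [1] addr=0x3d5 blk=61 s=5: MISS | VC [37]
  [2] addr=0x383 blk=56 s=0: MISS | VC [37]
  [3] addr=0x38b blk=56 s=0: L1-HIT | VC [37]
  [4] addr=0x257 blk=37 s=5: VC-HIT | VC [61]
  [5] addr=0x3d3 blk=61 s=5: VC-HIT | VC [37]
  [6] addr=0xb5 blk=11 s=3: MISS | VC [37]
  [7] addr=0x89 blk=8 s=0: MISS | VC [37, 56]
  [8] addr=0x86 blk=8 s=0: L1-HIT | VC [37, 56]
  [9] addr=0x3df blk=61 s=5: L1-HIT | VC [37, 56]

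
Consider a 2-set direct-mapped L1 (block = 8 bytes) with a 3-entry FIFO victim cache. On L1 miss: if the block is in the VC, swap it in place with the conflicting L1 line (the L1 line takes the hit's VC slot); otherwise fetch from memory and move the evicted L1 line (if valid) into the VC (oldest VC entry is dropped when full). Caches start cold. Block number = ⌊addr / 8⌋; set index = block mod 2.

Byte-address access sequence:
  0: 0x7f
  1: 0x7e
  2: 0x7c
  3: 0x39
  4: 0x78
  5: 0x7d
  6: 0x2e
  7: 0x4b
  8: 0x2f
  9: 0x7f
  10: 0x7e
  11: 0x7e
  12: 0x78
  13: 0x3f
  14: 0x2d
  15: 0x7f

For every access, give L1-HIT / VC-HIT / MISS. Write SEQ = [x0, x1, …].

  [0] addr=0x7f blk=15 s=1: MISS | VC []
  [1] addr=0x7e blk=15 s=1: L1-HIT | VC []
  [2] addr=0x7c blk=15 s=1: L1-HIT | VC []
  [3] addr=0x39 blk=7 s=1: MISS | VC [15]
  [4] addr=0x78 blk=15 s=1: VC-HIT | VC [7]
  [5] addr=0x7d blk=15 s=1: L1-HIT | VC [7]
  [6] addr=0x2e blk=5 s=1: MISS | VC [7, 15]
  [7] addr=0x4b blk=9 s=1: MISS | VC [7, 15, 5]
  [8] addr=0x2f blk=5 s=1: VC-HIT | VC [7, 15, 9]
  [9] addr=0x7f blk=15 s=1: VC-HIT | VC [7, 5, 9]
  [10] addr=0x7e blk=15 s=1: L1-HIT | VC [7, 5, 9]
  [11] addr=0x7e blk=15 s=1: L1-HIT | VC [7, 5, 9]
  [12] addr=0x78 blk=15 s=1: L1-HIT | VC [7, 5, 9]
  [13] addr=0x3f blk=7 s=1: VC-HIT | VC [15, 5, 9]
  [14] addr=0x2d blk=5 s=1: VC-HIT | VC [15, 7, 9]
  [15] addr=0x7f blk=15 s=1: VC-HIT | VC [5, 7, 9]

SEQ = [MISS, L1-HIT, L1-HIT, MISS, VC-HIT, L1-HIT, MISS, MISS, VC-HIT, VC-HIT, L1-HIT, L1-HIT, L1-HIT, VC-HIT, VC-HIT, VC-HIT]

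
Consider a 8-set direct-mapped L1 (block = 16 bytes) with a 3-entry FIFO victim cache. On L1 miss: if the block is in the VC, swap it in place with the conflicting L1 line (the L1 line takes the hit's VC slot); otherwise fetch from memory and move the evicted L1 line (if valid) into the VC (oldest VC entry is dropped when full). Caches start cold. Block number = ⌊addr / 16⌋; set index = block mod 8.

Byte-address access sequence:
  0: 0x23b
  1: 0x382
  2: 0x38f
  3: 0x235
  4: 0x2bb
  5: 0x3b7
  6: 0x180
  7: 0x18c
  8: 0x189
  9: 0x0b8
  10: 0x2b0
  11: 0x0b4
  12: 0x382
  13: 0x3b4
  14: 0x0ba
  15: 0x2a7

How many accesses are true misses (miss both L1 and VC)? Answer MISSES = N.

MISSES = 7

#0 0x23b→b35/s3 MISS; vc=[]
#1 0x382→b56/s0 MISS; vc=[]
#2 0x38f→b56/s0 L1-HIT; vc=[]
#3 0x235→b35/s3 L1-HIT; vc=[]
#4 0x2bb→b43/s3 MISS; vc=[35]
#5 0x3b7→b59/s3 MISS; vc=[35,43]
#6 0x180→b24/s0 MISS; vc=[35,43,56]
#7 0x18c→b24/s0 L1-HIT; vc=[35,43,56]
#8 0x189→b24/s0 L1-HIT; vc=[35,43,56]
#9 0xb8→b11/s3 MISS; vc=[43,56,59]
#10 0x2b0→b43/s3 VC-HIT; vc=[11,56,59]
#11 0xb4→b11/s3 VC-HIT; vc=[43,56,59]
#12 0x382→b56/s0 VC-HIT; vc=[43,24,59]
#13 0x3b4→b59/s3 VC-HIT; vc=[43,24,11]
#14 0xba→b11/s3 VC-HIT; vc=[43,24,59]
#15 0x2a7→b42/s2 MISS; vc=[43,24,59]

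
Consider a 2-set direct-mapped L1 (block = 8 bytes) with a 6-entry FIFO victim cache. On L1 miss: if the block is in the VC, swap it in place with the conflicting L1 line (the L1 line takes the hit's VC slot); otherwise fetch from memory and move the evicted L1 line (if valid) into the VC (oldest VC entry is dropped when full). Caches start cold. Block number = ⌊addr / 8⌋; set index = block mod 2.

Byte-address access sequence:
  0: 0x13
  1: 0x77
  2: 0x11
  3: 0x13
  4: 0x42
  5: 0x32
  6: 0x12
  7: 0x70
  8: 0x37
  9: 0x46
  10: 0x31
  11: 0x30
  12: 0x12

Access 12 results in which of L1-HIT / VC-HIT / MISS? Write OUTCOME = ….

OUTCOME = VC-HIT

  [0] addr=0x13 blk=2 s=0: MISS | VC []
  [1] addr=0x77 blk=14 s=0: MISS | VC [2]
  [2] addr=0x11 blk=2 s=0: VC-HIT | VC [14]
  [3] addr=0x13 blk=2 s=0: L1-HIT | VC [14]
  [4] addr=0x42 blk=8 s=0: MISS | VC [14, 2]
  [5] addr=0x32 blk=6 s=0: MISS | VC [14, 2, 8]
  [6] addr=0x12 blk=2 s=0: VC-HIT | VC [14, 6, 8]
  [7] addr=0x70 blk=14 s=0: VC-HIT | VC [2, 6, 8]
  [8] addr=0x37 blk=6 s=0: VC-HIT | VC [2, 14, 8]
  [9] addr=0x46 blk=8 s=0: VC-HIT | VC [2, 14, 6]
  [10] addr=0x31 blk=6 s=0: VC-HIT | VC [2, 14, 8]
  [11] addr=0x30 blk=6 s=0: L1-HIT | VC [2, 14, 8]
  [12] addr=0x12 blk=2 s=0: VC-HIT | VC [6, 14, 8]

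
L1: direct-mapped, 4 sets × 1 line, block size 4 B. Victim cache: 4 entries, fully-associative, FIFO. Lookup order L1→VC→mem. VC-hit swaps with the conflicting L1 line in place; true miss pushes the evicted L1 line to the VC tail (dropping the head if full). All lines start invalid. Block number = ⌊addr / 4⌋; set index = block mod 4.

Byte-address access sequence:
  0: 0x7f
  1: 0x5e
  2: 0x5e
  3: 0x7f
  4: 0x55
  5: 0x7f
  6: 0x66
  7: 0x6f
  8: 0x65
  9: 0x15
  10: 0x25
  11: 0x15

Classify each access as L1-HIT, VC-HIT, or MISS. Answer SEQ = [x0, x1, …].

SEQ = [MISS, MISS, L1-HIT, VC-HIT, MISS, L1-HIT, MISS, MISS, L1-HIT, MISS, MISS, VC-HIT]

#0 0x7f→b31/s3 MISS; vc=[]
#1 0x5e→b23/s3 MISS; vc=[31]
#2 0x5e→b23/s3 L1-HIT; vc=[31]
#3 0x7f→b31/s3 VC-HIT; vc=[23]
#4 0x55→b21/s1 MISS; vc=[23]
#5 0x7f→b31/s3 L1-HIT; vc=[23]
#6 0x66→b25/s1 MISS; vc=[23,21]
#7 0x6f→b27/s3 MISS; vc=[23,21,31]
#8 0x65→b25/s1 L1-HIT; vc=[23,21,31]
#9 0x15→b5/s1 MISS; vc=[23,21,31,25]
#10 0x25→b9/s1 MISS; vc=[21,31,25,5]
#11 0x15→b5/s1 VC-HIT; vc=[21,31,25,9]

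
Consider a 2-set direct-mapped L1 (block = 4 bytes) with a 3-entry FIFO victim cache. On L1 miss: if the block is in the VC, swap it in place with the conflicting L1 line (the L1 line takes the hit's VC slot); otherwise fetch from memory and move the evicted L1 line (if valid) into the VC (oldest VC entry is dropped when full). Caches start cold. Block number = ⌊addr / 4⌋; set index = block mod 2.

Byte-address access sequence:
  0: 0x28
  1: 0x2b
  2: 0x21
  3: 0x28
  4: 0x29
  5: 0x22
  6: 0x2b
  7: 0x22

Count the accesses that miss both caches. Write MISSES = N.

MISSES = 2

  [0] addr=0x28 blk=10 s=0: MISS | VC []
  [1] addr=0x2b blk=10 s=0: L1-HIT | VC []
  [2] addr=0x21 blk=8 s=0: MISS | VC [10]
  [3] addr=0x28 blk=10 s=0: VC-HIT | VC [8]
  [4] addr=0x29 blk=10 s=0: L1-HIT | VC [8]
  [5] addr=0x22 blk=8 s=0: VC-HIT | VC [10]
  [6] addr=0x2b blk=10 s=0: VC-HIT | VC [8]
  [7] addr=0x22 blk=8 s=0: VC-HIT | VC [10]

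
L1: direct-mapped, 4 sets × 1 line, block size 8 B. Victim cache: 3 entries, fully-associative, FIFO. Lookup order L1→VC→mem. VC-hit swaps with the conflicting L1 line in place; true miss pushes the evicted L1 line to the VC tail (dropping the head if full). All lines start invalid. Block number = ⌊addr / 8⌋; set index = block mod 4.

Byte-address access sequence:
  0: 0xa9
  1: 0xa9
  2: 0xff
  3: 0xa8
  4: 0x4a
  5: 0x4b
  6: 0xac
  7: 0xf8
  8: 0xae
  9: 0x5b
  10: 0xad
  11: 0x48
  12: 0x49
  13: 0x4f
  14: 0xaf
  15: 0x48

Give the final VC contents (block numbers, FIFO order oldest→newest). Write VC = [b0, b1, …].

0: 0xa9 (blk 21, set 1) → MISS  vc=[]
1: 0xa9 (blk 21, set 1) → L1-HIT  vc=[]
2: 0xff (blk 31, set 3) → MISS  vc=[]
3: 0xa8 (blk 21, set 1) → L1-HIT  vc=[]
4: 0x4a (blk 9, set 1) → MISS  vc=[21]
5: 0x4b (blk 9, set 1) → L1-HIT  vc=[21]
6: 0xac (blk 21, set 1) → VC-HIT  vc=[9]
7: 0xf8 (blk 31, set 3) → L1-HIT  vc=[9]
8: 0xae (blk 21, set 1) → L1-HIT  vc=[9]
9: 0x5b (blk 11, set 3) → MISS  vc=[9, 31]
10: 0xad (blk 21, set 1) → L1-HIT  vc=[9, 31]
11: 0x48 (blk 9, set 1) → VC-HIT  vc=[21, 31]
12: 0x49 (blk 9, set 1) → L1-HIT  vc=[21, 31]
13: 0x4f (blk 9, set 1) → L1-HIT  vc=[21, 31]
14: 0xaf (blk 21, set 1) → VC-HIT  vc=[9, 31]
15: 0x48 (blk 9, set 1) → VC-HIT  vc=[21, 31]

VC = [21, 31]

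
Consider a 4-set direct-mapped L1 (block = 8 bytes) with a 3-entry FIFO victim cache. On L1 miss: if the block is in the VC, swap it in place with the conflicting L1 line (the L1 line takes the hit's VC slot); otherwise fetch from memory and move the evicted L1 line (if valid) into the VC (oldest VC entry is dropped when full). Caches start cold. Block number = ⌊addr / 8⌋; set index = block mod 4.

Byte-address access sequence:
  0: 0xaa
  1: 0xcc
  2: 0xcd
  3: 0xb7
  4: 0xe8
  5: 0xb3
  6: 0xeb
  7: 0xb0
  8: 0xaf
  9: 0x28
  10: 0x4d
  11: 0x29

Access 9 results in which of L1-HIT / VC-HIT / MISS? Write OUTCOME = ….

  [0] addr=0xaa blk=21 s=1: MISS | VC []
  [1] addr=0xcc blk=25 s=1: MISS | VC [21]
  [2] addr=0xcd blk=25 s=1: L1-HIT | VC [21]
  [3] addr=0xb7 blk=22 s=2: MISS | VC [21]
  [4] addr=0xe8 blk=29 s=1: MISS | VC [21, 25]
  [5] addr=0xb3 blk=22 s=2: L1-HIT | VC [21, 25]
  [6] addr=0xeb blk=29 s=1: L1-HIT | VC [21, 25]
  [7] addr=0xb0 blk=22 s=2: L1-HIT | VC [21, 25]
  [8] addr=0xaf blk=21 s=1: VC-HIT | VC [29, 25]
  [9] addr=0x28 blk=5 s=1: MISS | VC [29, 25, 21]
  [10] addr=0x4d blk=9 s=1: MISS | VC [25, 21, 5]
  [11] addr=0x29 blk=5 s=1: VC-HIT | VC [25, 21, 9]

OUTCOME = MISS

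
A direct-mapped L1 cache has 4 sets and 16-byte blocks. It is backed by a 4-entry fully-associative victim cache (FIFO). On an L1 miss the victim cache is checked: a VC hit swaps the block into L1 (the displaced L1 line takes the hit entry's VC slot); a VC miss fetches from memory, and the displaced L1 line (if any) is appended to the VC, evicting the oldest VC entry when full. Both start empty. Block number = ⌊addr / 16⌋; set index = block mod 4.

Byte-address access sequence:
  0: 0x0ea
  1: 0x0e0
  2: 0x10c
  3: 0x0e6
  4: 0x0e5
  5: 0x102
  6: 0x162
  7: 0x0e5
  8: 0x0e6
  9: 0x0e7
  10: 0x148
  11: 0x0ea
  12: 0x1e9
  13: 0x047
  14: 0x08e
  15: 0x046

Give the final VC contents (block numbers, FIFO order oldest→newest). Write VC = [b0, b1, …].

  [0] addr=0xea blk=14 s=2: MISS | VC []
  [1] addr=0xe0 blk=14 s=2: L1-HIT | VC []
  [2] addr=0x10c blk=16 s=0: MISS | VC []
  [3] addr=0xe6 blk=14 s=2: L1-HIT | VC []
  [4] addr=0xe5 blk=14 s=2: L1-HIT | VC []
  [5] addr=0x102 blk=16 s=0: L1-HIT | VC []
  [6] addr=0x162 blk=22 s=2: MISS | VC [14]
  [7] addr=0xe5 blk=14 s=2: VC-HIT | VC [22]
  [8] addr=0xe6 blk=14 s=2: L1-HIT | VC [22]
  [9] addr=0xe7 blk=14 s=2: L1-HIT | VC [22]
  [10] addr=0x148 blk=20 s=0: MISS | VC [22, 16]
  [11] addr=0xea blk=14 s=2: L1-HIT | VC [22, 16]
  [12] addr=0x1e9 blk=30 s=2: MISS | VC [22, 16, 14]
  [13] addr=0x47 blk=4 s=0: MISS | VC [22, 16, 14, 20]
  [14] addr=0x8e blk=8 s=0: MISS | VC [16, 14, 20, 4]
  [15] addr=0x46 blk=4 s=0: VC-HIT | VC [16, 14, 20, 8]

VC = [16, 14, 20, 8]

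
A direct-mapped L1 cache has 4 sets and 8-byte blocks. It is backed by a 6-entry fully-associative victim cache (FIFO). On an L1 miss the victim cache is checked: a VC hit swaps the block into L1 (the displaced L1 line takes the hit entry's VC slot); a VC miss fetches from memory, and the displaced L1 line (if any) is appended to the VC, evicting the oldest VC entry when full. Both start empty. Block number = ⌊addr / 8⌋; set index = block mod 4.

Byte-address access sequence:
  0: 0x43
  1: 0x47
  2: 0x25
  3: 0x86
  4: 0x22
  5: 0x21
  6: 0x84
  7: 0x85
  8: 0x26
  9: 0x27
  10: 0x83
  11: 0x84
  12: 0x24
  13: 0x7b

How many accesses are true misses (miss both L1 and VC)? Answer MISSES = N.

0: 0x43 (blk 8, set 0) → MISS  vc=[]
1: 0x47 (blk 8, set 0) → L1-HIT  vc=[]
2: 0x25 (blk 4, set 0) → MISS  vc=[8]
3: 0x86 (blk 16, set 0) → MISS  vc=[8, 4]
4: 0x22 (blk 4, set 0) → VC-HIT  vc=[8, 16]
5: 0x21 (blk 4, set 0) → L1-HIT  vc=[8, 16]
6: 0x84 (blk 16, set 0) → VC-HIT  vc=[8, 4]
7: 0x85 (blk 16, set 0) → L1-HIT  vc=[8, 4]
8: 0x26 (blk 4, set 0) → VC-HIT  vc=[8, 16]
9: 0x27 (blk 4, set 0) → L1-HIT  vc=[8, 16]
10: 0x83 (blk 16, set 0) → VC-HIT  vc=[8, 4]
11: 0x84 (blk 16, set 0) → L1-HIT  vc=[8, 4]
12: 0x24 (blk 4, set 0) → VC-HIT  vc=[8, 16]
13: 0x7b (blk 15, set 3) → MISS  vc=[8, 16]

MISSES = 4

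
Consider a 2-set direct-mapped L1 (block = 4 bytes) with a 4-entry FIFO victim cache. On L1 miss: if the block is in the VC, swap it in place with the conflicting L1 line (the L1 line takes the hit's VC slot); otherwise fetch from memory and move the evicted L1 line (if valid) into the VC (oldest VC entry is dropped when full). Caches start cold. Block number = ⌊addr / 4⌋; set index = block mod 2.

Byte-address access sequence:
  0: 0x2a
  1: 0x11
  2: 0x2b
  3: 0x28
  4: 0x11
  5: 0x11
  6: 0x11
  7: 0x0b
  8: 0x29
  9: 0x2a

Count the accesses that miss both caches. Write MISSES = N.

0: 0x2a (blk 10, set 0) → MISS  vc=[]
1: 0x11 (blk 4, set 0) → MISS  vc=[10]
2: 0x2b (blk 10, set 0) → VC-HIT  vc=[4]
3: 0x28 (blk 10, set 0) → L1-HIT  vc=[4]
4: 0x11 (blk 4, set 0) → VC-HIT  vc=[10]
5: 0x11 (blk 4, set 0) → L1-HIT  vc=[10]
6: 0x11 (blk 4, set 0) → L1-HIT  vc=[10]
7: 0xb (blk 2, set 0) → MISS  vc=[10, 4]
8: 0x29 (blk 10, set 0) → VC-HIT  vc=[2, 4]
9: 0x2a (blk 10, set 0) → L1-HIT  vc=[2, 4]

MISSES = 3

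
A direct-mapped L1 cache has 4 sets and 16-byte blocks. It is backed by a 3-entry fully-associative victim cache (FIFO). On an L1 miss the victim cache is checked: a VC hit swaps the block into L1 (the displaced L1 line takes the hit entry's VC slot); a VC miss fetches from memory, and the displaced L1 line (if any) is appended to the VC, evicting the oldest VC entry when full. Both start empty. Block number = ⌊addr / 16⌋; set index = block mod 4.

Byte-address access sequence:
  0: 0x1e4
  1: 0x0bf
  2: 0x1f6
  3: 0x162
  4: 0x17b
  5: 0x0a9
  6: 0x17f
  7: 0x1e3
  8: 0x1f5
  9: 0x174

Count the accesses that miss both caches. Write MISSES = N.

0: 0x1e4 (blk 30, set 2) → MISS  vc=[]
1: 0xbf (blk 11, set 3) → MISS  vc=[]
2: 0x1f6 (blk 31, set 3) → MISS  vc=[11]
3: 0x162 (blk 22, set 2) → MISS  vc=[11, 30]
4: 0x17b (blk 23, set 3) → MISS  vc=[11, 30, 31]
5: 0xa9 (blk 10, set 2) → MISS  vc=[30, 31, 22]
6: 0x17f (blk 23, set 3) → L1-HIT  vc=[30, 31, 22]
7: 0x1e3 (blk 30, set 2) → VC-HIT  vc=[10, 31, 22]
8: 0x1f5 (blk 31, set 3) → VC-HIT  vc=[10, 23, 22]
9: 0x174 (blk 23, set 3) → VC-HIT  vc=[10, 31, 22]

MISSES = 6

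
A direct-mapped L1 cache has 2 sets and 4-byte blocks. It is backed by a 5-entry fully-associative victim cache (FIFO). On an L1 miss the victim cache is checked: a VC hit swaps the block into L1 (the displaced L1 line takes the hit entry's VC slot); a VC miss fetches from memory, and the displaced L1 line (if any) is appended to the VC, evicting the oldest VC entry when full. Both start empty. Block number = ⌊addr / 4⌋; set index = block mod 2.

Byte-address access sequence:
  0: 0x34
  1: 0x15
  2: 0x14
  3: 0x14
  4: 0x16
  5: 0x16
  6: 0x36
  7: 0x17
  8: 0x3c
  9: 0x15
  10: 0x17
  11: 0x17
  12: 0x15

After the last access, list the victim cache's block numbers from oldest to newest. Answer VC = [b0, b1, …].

#0 0x34→b13/s1 MISS; vc=[]
#1 0x15→b5/s1 MISS; vc=[13]
#2 0x14→b5/s1 L1-HIT; vc=[13]
#3 0x14→b5/s1 L1-HIT; vc=[13]
#4 0x16→b5/s1 L1-HIT; vc=[13]
#5 0x16→b5/s1 L1-HIT; vc=[13]
#6 0x36→b13/s1 VC-HIT; vc=[5]
#7 0x17→b5/s1 VC-HIT; vc=[13]
#8 0x3c→b15/s1 MISS; vc=[13,5]
#9 0x15→b5/s1 VC-HIT; vc=[13,15]
#10 0x17→b5/s1 L1-HIT; vc=[13,15]
#11 0x17→b5/s1 L1-HIT; vc=[13,15]
#12 0x15→b5/s1 L1-HIT; vc=[13,15]

VC = [13, 15]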